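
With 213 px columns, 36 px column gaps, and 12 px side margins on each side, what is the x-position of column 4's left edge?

Each column+gutter stride is 249 px; 3 of them past the 12 px margin is 12 + 747 = 759 px.

759 px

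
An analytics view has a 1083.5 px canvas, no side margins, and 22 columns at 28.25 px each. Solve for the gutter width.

22 columns take 22·28.25 = 621.5 px; remaining 462 splits into 21 gutters.
g = 462 / 21 = 22 px.

22 px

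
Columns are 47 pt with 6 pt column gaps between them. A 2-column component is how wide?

2 columns plus 1 column gap: 94 + 6 = 100 pt.

100 pt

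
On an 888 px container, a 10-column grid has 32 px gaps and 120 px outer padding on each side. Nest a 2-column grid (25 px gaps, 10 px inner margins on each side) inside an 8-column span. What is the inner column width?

233.5 px

Take off 240 px of margins, leaving 648 px.
Subtracting 9 gaps of 32 leaves 360 for 10 columns, so c = 36 px.
8 columns plus 7 gaps: 288 + 224 = 512 px.
Inner content = 512 − 2·10 = 492 px.
2 columns + 1 gap: 2d + 1·25 = 492.
2d = 492 − 25 = 467, so d = 233.5 px.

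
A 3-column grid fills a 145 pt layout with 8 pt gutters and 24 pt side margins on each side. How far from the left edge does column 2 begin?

59 pt

Subtract both margins: 145 − 2·24 = 97 pt.
3 columns + 2 gutters: 3c + 2·8 = 97.
3c = 97 − 16 = 81, so c = 27 pt.
Each column+gutter stride is 35 pt; 1 of them past the 24 pt margin is 24 + 35 = 59 pt.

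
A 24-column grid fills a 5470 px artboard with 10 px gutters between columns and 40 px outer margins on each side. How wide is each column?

215 px

Content width = 5470 − 2·40 = 5390 px.
24c + 23·10 = 5390 → 24c = 5160 → c = 215 px.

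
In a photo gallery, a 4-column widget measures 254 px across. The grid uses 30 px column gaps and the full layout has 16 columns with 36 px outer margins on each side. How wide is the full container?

Subtracting 3 column gaps of 30 leaves 164 for 4 columns, so c = 41 px.
Adding margins, columns and gutters: 72 + 656 + 450 = 1178 px.

1178 px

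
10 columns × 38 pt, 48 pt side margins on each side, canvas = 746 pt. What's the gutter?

Subtract both margins: 746 − 2·48 = 650 pt.
Columns use 380 pt, leaving 270 pt across 9 gutters = 30 pt each.

30 pt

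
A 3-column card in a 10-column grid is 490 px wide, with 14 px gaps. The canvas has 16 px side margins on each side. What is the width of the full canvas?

1698 px

Subtracting 2 gaps of 14 leaves 462 for 3 columns, so c = 154 px.
Canvas = 2·16 + 10·154 + 9·14 = 32 + 1540 + 126 = 1698 px.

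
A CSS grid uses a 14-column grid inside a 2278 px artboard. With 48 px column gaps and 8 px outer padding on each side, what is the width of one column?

117 px

Content width = 2278 − 2·8 = 2262 px.
2262 − 13·48 = 1638; ÷14 gives c = 117 px.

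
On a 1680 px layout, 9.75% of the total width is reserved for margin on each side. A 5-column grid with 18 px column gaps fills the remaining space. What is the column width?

256.08 px

Margins: 9.75% × 1680 = 163.8 px each, so content = 1680 − 327.6 = 1352.4 px.
1352.4 − 4·18 = 1280.4; ÷5 gives c = 256.08 px.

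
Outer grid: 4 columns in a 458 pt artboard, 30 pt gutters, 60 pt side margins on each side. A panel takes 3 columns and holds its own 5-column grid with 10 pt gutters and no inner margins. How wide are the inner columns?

41.2 pt

Take off 120 pt of margins, leaving 338 pt.
338 − 3·30 = 248; ÷4 gives c = 62 pt.
Span of 3: 3·62 + 2·30 = 186 + 60 = 246 pt.
5 columns + 4 gutters: 5d + 4·10 = 246.
5d = 246 − 40 = 206, so d = 41.2 pt.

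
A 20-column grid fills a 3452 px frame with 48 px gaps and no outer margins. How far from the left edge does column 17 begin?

3452 − 19·48 = 2540; ÷20 gives c = 127 px.
No margin, so column 17 starts at 16·(column + gutter) = 16·175 = 2800 px.

2800 px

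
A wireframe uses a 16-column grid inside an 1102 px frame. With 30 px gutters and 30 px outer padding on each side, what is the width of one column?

Take off 60 px of margins, leaving 1042 px.
1042 − 15·30 = 592; ÷16 gives c = 37 px.

37 px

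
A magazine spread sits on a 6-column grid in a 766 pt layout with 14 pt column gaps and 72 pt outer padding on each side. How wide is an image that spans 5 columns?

516 pt

Subtract both margins: 766 − 2·72 = 622 pt.
Subtracting 5 column gaps of 14 leaves 552 for 6 columns, so c = 92 pt.
Span of 5: 5·92 + 4·14 = 460 + 56 = 516 pt.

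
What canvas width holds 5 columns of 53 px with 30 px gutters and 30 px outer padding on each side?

445 px

Adding margins, columns and gutters: 60 + 265 + 120 = 445 px.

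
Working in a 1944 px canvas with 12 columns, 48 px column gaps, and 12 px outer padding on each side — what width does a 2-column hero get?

Take off 24 px of margins, leaving 1920 px.
1920 − 11·48 = 1392; ÷12 gives c = 116 px.
2 columns plus 1 column gap: 232 + 48 = 280 px.

280 px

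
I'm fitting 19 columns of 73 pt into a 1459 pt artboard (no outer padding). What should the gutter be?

Columns use 1387 pt, leaving 72 pt across 18 gutters = 4 pt each.

4 pt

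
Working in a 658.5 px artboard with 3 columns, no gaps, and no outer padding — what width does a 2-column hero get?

439 px

With no gaps, each column is 658.5/3 = 219.5 px.
With no gaps, 2 columns span 2·219.5 = 439 px.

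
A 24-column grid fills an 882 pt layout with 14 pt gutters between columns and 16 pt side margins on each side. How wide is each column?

22 pt

Take off 32 pt of margins, leaving 850 pt.
Subtracting 23 gutters of 14 leaves 528 for 24 columns, so c = 22 pt.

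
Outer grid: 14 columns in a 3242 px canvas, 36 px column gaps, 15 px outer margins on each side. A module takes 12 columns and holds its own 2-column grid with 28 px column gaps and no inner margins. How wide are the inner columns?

1360 px

Subtract both margins: 3242 − 2·15 = 3212 px.
Subtracting 13 column gaps of 36 leaves 2744 for 14 columns, so c = 196 px.
12-column span = 12·196 + 11·36 = 2748 px.
2 columns + 1 column gap: 2d + 1·28 = 2748.
2d = 2748 − 28 = 2720, so d = 1360 px.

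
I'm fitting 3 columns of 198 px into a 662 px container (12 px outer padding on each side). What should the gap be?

Content width = 662 − 2·12 = 638 px.
3·198 + 2g = 638 → 2g = 44 → g = 22 px.

22 px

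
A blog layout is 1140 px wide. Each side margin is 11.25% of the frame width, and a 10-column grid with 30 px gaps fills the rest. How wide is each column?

Each margin = 11.25% of 1140 = 128.25 px; content = 1140 − 2·128.25 = 883.5 px.
10 columns + 9 gaps: 10c + 9·30 = 883.5.
10c = 883.5 − 270 = 613.5, so c = 61.35 px.

61.35 px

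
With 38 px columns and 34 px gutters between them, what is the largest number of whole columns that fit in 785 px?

11 columns

k columns need k·38 + (k−1)·34 = k·72 − 34.
k·72 − 34 ≤ 785 → k ≤ 819 / 72 ≈ 11.38, so k = 11.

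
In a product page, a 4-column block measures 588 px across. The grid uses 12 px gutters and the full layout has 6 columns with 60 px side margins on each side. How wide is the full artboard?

Subtracting 3 gutters of 12 leaves 552 for 4 columns, so c = 138 px.
Artboard = 2·60 + 6·138 + 5·12 = 120 + 828 + 60 = 1008 px.

1008 px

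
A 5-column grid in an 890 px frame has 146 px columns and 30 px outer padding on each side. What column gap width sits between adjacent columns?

25 px

Subtract both margins: 890 − 2·30 = 830 px.
5 columns take 5·146 = 730 px; remaining 100 splits into 4 column gaps.
g = 100 / 4 = 25 px.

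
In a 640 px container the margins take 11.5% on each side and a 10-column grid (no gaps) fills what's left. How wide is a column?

640 × (1 − 2·11.5%) = 640 × 77% = 492.8 px for the columns.
With no gaps, each column is 492.8/10 = 49.28 px.

49.28 px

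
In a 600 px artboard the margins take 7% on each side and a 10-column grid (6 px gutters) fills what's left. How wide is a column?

Margins: 7% × 600 = 42 px each, so content = 600 − 84 = 516 px.
516 − 9·6 = 462; ÷10 gives c = 46.2 px.

46.2 px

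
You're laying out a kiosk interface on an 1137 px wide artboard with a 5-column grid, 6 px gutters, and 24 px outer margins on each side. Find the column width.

Content width = 1137 − 2·24 = 1089 px.
1089 − 4·6 = 1065; ÷5 gives c = 213 px.

213 px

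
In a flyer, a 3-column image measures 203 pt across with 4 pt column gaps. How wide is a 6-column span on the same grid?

410 pt

Subtracting 2 column gaps of 4 leaves 195 for 3 columns, so c = 65 pt.
6 columns plus 5 column gaps: 390 + 20 = 410 pt.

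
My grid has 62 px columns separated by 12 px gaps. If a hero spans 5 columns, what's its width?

358 px

Span of 5: 5·62 + 4·12 = 310 + 48 = 358 px.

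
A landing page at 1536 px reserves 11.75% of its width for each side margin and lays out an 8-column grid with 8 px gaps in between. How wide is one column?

139.88 px

1536 × (1 − 2·11.75%) = 1536 × 76.5% = 1175.04 px for the columns.
Subtracting 7 gaps of 8 leaves 1119.04 for 8 columns, so c = 139.88 px.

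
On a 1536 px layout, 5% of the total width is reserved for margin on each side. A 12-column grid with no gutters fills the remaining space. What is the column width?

115.2 px

Each margin = 5% of 1536 = 76.8 px; content = 1536 − 2·76.8 = 1382.4 px.
12c = 1382.4 → c = 115.2 px.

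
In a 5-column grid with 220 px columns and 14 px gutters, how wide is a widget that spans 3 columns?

Span of 3: 3·220 + 2·14 = 660 + 28 = 688 px.

688 px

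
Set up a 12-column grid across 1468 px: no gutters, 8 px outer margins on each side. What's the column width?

Inside the margins: 1468 − 16 = 1452 px.
1452 / 12 = 121 px per column.

121 px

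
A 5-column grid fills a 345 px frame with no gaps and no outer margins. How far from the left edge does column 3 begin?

345 / 5 = 69 px per column.
Each column+gutter stride is 69 px; with no margin, 2 of them is 138 px.

138 px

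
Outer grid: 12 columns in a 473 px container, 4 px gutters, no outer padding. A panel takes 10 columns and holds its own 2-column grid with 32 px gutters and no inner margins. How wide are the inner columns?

180.75 px

12c + 11·4 = 473 → 12c = 429 → c = 35.75 px.
Span of 10: 10·35.75 + 9·4 = 357.5 + 36 = 393.5 px.
Subtracting 1 gutter of 32 leaves 361.5 for 2 columns, so d = 180.75 px.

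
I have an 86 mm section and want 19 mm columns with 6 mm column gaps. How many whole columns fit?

3 columns: 3·19 + 2·6 = 69 mm ≤ 86.
4 columns: 94 mm > 86. So 3.

3 columns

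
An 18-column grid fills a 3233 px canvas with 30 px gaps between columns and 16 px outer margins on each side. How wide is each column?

149.5 px

Inside the margins: 3233 − 32 = 3201 px.
18c + 17·30 = 3201 → 18c = 2691 → c = 149.5 px.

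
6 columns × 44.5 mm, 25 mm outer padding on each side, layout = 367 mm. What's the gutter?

10 mm

Content width = 367 − 2·25 = 317 mm.
Columns use 267 mm, leaving 50 mm across 5 gutters = 10 mm each.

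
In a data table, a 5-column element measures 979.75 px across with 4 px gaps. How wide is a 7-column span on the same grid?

1373.25 px

979.75 − 4·4 = 963.75; ÷5 gives c = 192.75 px.
Span of 7: 7·192.75 + 6·4 = 1349.25 + 24 = 1373.25 px.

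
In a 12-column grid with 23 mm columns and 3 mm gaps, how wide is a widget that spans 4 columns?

101 mm

4-column span = 4·23 + 3·3 = 101 mm.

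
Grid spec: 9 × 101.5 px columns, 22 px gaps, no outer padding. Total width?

1089.5 px

Total width: 9·101.5 + 8·22 = 1089.5 px.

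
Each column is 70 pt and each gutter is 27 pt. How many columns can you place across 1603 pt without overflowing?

Each extra column adds 70 + 27 = 97 pt.
(1603 + 27) / 97 = 16.80, so 16 columns fit.

16 columns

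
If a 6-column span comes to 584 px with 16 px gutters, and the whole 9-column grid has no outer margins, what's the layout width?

Subtracting 5 gutters of 16 leaves 504 for 6 columns, so c = 84 px.
Total width: 9·84 + 8·16 = 884 px.

884 px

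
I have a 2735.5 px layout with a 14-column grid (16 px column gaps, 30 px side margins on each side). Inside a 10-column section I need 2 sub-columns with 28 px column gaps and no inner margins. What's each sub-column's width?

939.25 px

Inside the margins: 2735.5 − 60 = 2675.5 px.
2675.5 − 13·16 = 2467.5; ÷14 gives c = 176.25 px.
10 columns plus 9 column gaps: 1762.5 + 144 = 1906.5 px.
2 columns + 1 column gap: 2d + 1·28 = 1906.5.
2d = 1906.5 − 28 = 1878.5, so d = 939.25 px.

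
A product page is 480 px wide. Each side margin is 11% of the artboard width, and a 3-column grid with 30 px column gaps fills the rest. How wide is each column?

104.8 px

480 × (1 − 2·11%) = 480 × 78% = 374.4 px for the columns.
3c + 2·30 = 374.4 → 3c = 314.4 → c = 104.8 px.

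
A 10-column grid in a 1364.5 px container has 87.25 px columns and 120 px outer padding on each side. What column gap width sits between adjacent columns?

Take off 240 px of margins, leaving 1124.5 px.
10 columns take 10·87.25 = 872.5 px; remaining 252 splits into 9 column gaps.
g = 252 / 9 = 28 px.

28 px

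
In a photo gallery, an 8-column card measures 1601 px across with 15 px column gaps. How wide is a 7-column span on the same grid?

8 columns + 7 column gaps: 8c + 7·15 = 1601.
8c = 1601 − 105 = 1496, so c = 187 px.
Span of 7: 7·187 + 6·15 = 1309 + 90 = 1399 px.

1399 px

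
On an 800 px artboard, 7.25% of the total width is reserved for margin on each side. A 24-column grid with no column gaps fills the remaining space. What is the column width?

Each margin = 7.25% of 800 = 58 px; content = 800 − 2·58 = 684 px.
24c = 684 → c = 28.5 px.

28.5 px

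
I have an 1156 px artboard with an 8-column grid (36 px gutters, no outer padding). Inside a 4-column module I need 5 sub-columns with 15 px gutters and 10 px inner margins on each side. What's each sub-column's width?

Subtracting 7 gutters of 36 leaves 904 for 8 columns, so c = 113 px.
4-column span = 4·113 + 3·36 = 560 px.
Inner content = 560 − 2·10 = 540 px.
5 columns + 4 gutters: 5d + 4·15 = 540.
5d = 540 − 60 = 480, so d = 96 px.

96 px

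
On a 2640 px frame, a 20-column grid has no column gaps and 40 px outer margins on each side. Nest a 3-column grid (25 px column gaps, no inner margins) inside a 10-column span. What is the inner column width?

Outer content = 2640 − 2·40 = 2560 px.
20c = 2560 → c = 128 px.
With no column gaps, 10 columns span 10·128 = 1280 px.
3 columns + 2 column gaps: 3d + 2·25 = 1280.
3d = 1280 − 50 = 1230, so d = 410 px.

410 px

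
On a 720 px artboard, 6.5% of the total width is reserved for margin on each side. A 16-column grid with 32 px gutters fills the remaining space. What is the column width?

Each margin = 6.5% of 720 = 46.8 px; content = 720 − 2·46.8 = 626.4 px.
626.4 − 15·32 = 146.4; ÷16 gives c = 9.15 px.

9.15 px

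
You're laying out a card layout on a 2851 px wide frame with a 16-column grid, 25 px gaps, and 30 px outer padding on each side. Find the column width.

Subtract both margins: 2851 − 2·30 = 2791 px.
Subtracting 15 gaps of 25 leaves 2416 for 16 columns, so c = 151 px.

151 px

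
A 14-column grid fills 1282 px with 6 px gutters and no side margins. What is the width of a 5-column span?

454 px

14c + 13·6 = 1282 → 14c = 1204 → c = 86 px.
Span of 5: 5·86 + 4·6 = 430 + 24 = 454 px.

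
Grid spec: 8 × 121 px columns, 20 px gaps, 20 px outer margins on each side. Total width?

Adding margins, columns and gutters: 40 + 968 + 140 = 1148 px.

1148 px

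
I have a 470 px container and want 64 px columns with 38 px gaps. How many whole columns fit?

Each extra column adds 64 + 38 = 102 px.
(470 + 38) / 102 = 4.98, so 4 columns fit.

4 columns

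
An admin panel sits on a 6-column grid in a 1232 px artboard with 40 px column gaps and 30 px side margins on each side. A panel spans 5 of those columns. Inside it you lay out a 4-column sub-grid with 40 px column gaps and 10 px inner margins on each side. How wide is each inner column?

Inside the margins: 1232 − 60 = 1172 px.
6 columns + 5 column gaps: 6c + 5·40 = 1172.
6c = 1172 − 200 = 972, so c = 162 px.
5-column span = 5·162 + 4·40 = 970 px.
Inner content = 970 − 2·10 = 950 px.
Subtracting 3 column gaps of 40 leaves 830 for 4 columns, so d = 207.5 px.

207.5 px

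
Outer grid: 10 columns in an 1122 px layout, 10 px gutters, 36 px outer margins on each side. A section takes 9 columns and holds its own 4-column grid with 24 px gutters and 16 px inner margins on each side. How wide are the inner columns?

Outer content = 1122 − 2·36 = 1050 px.
10 columns + 9 gutters: 10c + 9·10 = 1050.
10c = 1050 − 90 = 960, so c = 96 px.
Span of 9: 9·96 + 8·10 = 864 + 80 = 944 px.
Inner content = 944 − 2·16 = 912 px.
4 columns + 3 gutters: 4d + 3·24 = 912.
4d = 912 − 72 = 840, so d = 210 px.

210 px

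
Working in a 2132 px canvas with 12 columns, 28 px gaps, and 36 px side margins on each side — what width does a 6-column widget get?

1016 px

Content width = 2132 − 2·36 = 2060 px.
12 columns + 11 gaps: 12c + 11·28 = 2060.
12c = 2060 − 308 = 1752, so c = 146 px.
6-column span = 6·146 + 5·28 = 1016 px.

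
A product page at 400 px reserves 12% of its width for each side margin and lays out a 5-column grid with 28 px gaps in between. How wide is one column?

38.4 px

Each margin = 12% of 400 = 48 px; content = 400 − 2·48 = 304 px.
5c + 4·28 = 304 → 5c = 192 → c = 38.4 px.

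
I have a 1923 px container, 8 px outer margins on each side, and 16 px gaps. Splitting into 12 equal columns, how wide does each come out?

144.25 px

Content width = 1923 − 2·8 = 1907 px.
Subtracting 11 gaps of 16 leaves 1731 for 12 columns, so c = 144.25 px.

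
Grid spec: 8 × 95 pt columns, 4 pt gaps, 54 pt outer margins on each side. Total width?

896 pt

Adding margins, columns and gutters: 108 + 760 + 28 = 896 pt.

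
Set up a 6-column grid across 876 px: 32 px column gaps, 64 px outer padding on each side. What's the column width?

98 px

Content width = 876 − 2·64 = 748 px.
748 − 5·32 = 588; ÷6 gives c = 98 px.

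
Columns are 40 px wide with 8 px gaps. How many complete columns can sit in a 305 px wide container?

Each extra column adds 40 + 8 = 48 px.
(305 + 8) / 48 = 6.52, so 6 columns fit.

6 columns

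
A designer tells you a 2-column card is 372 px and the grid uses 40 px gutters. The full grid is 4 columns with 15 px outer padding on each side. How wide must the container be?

814 px

372 − 1·40 = 332; ÷2 gives c = 166 px.
Adding margins, columns and gutters: 30 + 664 + 120 = 814 px.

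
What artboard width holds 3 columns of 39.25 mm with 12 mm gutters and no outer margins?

Total width: 3·39.25 + 2·12 = 141.75 mm.

141.75 mm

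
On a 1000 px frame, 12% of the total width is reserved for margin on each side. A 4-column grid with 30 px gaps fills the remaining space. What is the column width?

Margins: 12% × 1000 = 120 px each, so content = 1000 − 240 = 760 px.
4c + 3·30 = 760 → 4c = 670 → c = 167.5 px.

167.5 px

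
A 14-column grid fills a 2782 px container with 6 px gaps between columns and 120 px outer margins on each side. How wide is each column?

176 px

Subtract both margins: 2782 − 2·120 = 2542 px.
Subtracting 13 gaps of 6 leaves 2464 for 14 columns, so c = 176 px.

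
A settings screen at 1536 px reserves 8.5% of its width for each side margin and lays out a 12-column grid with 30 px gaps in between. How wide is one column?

78.74 px

Each margin = 8.5% of 1536 = 130.56 px; content = 1536 − 2·130.56 = 1274.88 px.
12 columns + 11 gaps: 12c + 11·30 = 1274.88.
12c = 1274.88 − 330 = 944.88, so c = 78.74 px.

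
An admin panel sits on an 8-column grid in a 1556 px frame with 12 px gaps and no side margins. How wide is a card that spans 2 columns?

380 px

8 columns + 7 gaps: 8c + 7·12 = 1556.
8c = 1556 − 84 = 1472, so c = 184 px.
Span of 2: 2·184 + 1·12 = 368 + 12 = 380 px.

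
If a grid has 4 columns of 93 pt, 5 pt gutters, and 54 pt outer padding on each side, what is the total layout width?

495 pt

Adding margins, columns and gutters: 108 + 372 + 15 = 495 pt.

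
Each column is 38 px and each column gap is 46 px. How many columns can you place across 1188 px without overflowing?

Each extra column adds 38 + 46 = 84 px.
(1188 + 46) / 84 = 14.69, so 14 columns fit.

14 columns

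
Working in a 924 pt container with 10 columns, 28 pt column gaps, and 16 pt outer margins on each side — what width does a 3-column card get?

Inside the margins: 924 − 32 = 892 pt.
10 columns + 9 column gaps: 10c + 9·28 = 892.
10c = 892 − 252 = 640, so c = 64 pt.
Span of 3: 3·64 + 2·28 = 192 + 56 = 248 pt.

248 pt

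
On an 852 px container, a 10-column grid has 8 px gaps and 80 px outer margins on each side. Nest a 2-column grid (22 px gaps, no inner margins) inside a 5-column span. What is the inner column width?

Outer content = 852 − 2·80 = 692 px.
10c + 9·8 = 692 → 10c = 620 → c = 62 px.
5 columns plus 4 gaps: 310 + 32 = 342 px.
342 − 1·22 = 320; ÷2 gives d = 160 px.

160 px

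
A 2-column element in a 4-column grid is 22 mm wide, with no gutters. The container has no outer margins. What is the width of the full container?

With no gutters, each column is 22/2 = 11 mm.
Total width: 4·11 = 44 mm.

44 mm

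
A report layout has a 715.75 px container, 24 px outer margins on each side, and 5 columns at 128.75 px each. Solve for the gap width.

Inside the margins: 715.75 − 48 = 667.75 px.
Columns use 643.75 px, leaving 24 px across 4 gaps = 6 px each.

6 px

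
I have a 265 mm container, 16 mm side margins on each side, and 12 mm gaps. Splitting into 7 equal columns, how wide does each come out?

23 mm

Content width = 265 − 2·16 = 233 mm.
7c + 6·12 = 233 → 7c = 161 → c = 23 mm.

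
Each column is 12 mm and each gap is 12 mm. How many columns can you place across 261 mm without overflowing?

11 columns

Each extra column adds 12 + 12 = 24 mm.
(261 + 12) / 24 = 11.38, so 11 columns fit.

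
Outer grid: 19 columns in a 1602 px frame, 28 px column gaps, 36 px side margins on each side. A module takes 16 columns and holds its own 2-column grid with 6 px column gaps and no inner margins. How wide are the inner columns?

Subtract both margins: 1602 − 2·36 = 1530 px.
19 columns + 18 column gaps: 19c + 18·28 = 1530.
19c = 1530 − 504 = 1026, so c = 54 px.
16 columns plus 15 column gaps: 864 + 420 = 1284 px.
2 columns + 1 column gap: 2d + 1·6 = 1284.
2d = 1284 − 6 = 1278, so d = 639 px.

639 px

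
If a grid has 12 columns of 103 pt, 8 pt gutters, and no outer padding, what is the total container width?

Total width: 12·103 + 11·8 = 1324 pt.

1324 pt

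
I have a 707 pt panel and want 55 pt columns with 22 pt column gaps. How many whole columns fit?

9 columns: 9·55 + 8·22 = 671 pt ≤ 707.
10 columns: 748 pt > 707. So 9.

9 columns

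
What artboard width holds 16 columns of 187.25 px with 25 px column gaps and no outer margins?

3371 px

Total width: 16·187.25 + 15·25 = 3371 px.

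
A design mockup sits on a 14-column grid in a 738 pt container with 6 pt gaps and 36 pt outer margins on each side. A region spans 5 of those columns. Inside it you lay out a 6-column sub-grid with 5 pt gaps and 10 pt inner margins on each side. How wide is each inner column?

Take off 72 pt of margins, leaving 666 pt.
14 columns + 13 gaps: 14c + 13·6 = 666.
14c = 666 − 78 = 588, so c = 42 pt.
Span of 5: 5·42 + 4·6 = 210 + 24 = 234 pt.
Inner content = 234 − 2·10 = 214 pt.
6d + 5·5 = 214 → 6d = 189 → d = 31.5 pt.

31.5 pt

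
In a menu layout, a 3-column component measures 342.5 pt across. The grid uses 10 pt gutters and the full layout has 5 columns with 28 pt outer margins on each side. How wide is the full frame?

Subtracting 2 gutters of 10 leaves 322.5 for 3 columns, so c = 107.5 pt.
Total width: 2·28 + 5·107.5 + 4·10 = 633.5 pt.

633.5 pt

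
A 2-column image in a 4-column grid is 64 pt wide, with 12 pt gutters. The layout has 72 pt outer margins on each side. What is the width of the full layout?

284 pt

2c + 1·12 = 64 → 2c = 52 → c = 26 pt.
Total width: 2·72 + 4·26 + 3·12 = 284 pt.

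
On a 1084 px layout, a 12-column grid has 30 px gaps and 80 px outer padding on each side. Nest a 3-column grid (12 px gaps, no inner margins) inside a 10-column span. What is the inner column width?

Take off 160 px of margins, leaving 924 px.
12 columns + 11 gaps: 12c + 11·30 = 924.
12c = 924 − 330 = 594, so c = 49.5 px.
10-column span = 10·49.5 + 9·30 = 765 px.
3 columns + 2 gaps: 3d + 2·12 = 765.
3d = 765 − 24 = 741, so d = 247 px.

247 px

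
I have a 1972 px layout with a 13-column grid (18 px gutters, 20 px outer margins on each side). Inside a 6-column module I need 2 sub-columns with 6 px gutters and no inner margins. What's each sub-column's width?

438 px

Subtract both margins: 1972 − 2·20 = 1932 px.
13c + 12·18 = 1932 → 13c = 1716 → c = 132 px.
Span of 6: 6·132 + 5·18 = 792 + 90 = 882 px.
882 − 1·6 = 876; ÷2 gives d = 438 px.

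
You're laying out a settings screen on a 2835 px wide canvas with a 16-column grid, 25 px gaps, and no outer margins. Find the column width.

2835 − 15·25 = 2460; ÷16 gives c = 153.75 px.

153.75 px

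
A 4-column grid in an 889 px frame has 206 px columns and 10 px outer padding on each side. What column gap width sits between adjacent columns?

15 px

Take off 20 px of margins, leaving 869 px.
4 columns take 4·206 = 824 px; remaining 45 splits into 3 column gaps.
g = 45 / 3 = 15 px.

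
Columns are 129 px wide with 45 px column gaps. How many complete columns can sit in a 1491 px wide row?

8 columns

k columns need k·129 + (k−1)·45 = k·174 − 45.
k·174 − 45 ≤ 1491 → k ≤ 1536 / 174 ≈ 8.83, so k = 8.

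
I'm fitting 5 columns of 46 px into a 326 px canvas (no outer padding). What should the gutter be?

24 px

5 columns take 5·46 = 230 px; remaining 96 splits into 4 gutters.
g = 96 / 4 = 24 px.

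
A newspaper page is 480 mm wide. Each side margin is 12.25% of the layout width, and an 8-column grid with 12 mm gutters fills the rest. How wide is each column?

34.8 mm

Margins: 12.25% × 480 = 58.8 mm each, so content = 480 − 117.6 = 362.4 mm.
8c + 7·12 = 362.4 → 8c = 278.4 → c = 34.8 mm.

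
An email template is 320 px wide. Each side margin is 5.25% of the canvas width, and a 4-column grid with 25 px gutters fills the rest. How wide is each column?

52.85 px

320 × (1 − 2·5.25%) = 320 × 89.5% = 286.4 px for the columns.
4c + 3·25 = 286.4 → 4c = 211.4 → c = 52.85 px.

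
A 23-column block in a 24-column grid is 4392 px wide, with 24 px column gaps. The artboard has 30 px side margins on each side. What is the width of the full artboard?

4644 px

4392 − 22·24 = 3864; ÷23 gives c = 168 px.
Total width: 2·30 + 24·168 + 23·24 = 4644 px.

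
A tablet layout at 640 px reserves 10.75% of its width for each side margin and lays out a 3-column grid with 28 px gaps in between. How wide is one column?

640 × (1 − 2·10.75%) = 640 × 78.5% = 502.4 px for the columns.
502.4 − 2·28 = 446.4; ÷3 gives c = 148.8 px.

148.8 px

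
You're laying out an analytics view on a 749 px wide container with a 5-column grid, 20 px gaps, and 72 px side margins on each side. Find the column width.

105 px

Subtract both margins: 749 − 2·72 = 605 px.
5c + 4·20 = 605 → 5c = 525 → c = 105 px.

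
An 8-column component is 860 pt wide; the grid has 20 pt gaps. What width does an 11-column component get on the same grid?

860 − 7·20 = 720; ÷8 gives c = 90 pt.
11-column span = 11·90 + 10·20 = 1190 pt.

1190 pt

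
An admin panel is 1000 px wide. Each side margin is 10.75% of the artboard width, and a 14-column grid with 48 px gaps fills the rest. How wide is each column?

11.5 px

Margins: 10.75% × 1000 = 107.5 px each, so content = 1000 − 215 = 785 px.
14c + 13·48 = 785 → 14c = 161 → c = 11.5 px.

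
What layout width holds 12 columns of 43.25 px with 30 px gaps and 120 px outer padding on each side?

1089 px

Total width: 2·120 + 12·43.25 + 11·30 = 1089 px.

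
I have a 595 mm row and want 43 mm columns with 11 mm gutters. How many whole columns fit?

Each extra column adds 43 + 11 = 54 mm.
(595 + 11) / 54 = 11.22, so 11 columns fit.

11 columns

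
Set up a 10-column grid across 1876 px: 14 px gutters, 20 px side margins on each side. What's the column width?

Subtract both margins: 1876 − 2·20 = 1836 px.
Subtracting 9 gutters of 14 leaves 1710 for 10 columns, so c = 171 px.

171 px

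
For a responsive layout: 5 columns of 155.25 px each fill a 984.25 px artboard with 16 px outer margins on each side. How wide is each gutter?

Subtract both margins: 984.25 − 2·16 = 952.25 px.
5 columns take 5·155.25 = 776.25 px; remaining 176 splits into 4 gutters.
g = 176 / 4 = 44 px.

44 px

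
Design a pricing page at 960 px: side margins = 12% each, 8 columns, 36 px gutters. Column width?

Each margin = 12% of 960 = 115.2 px; content = 960 − 2·115.2 = 729.6 px.
8c + 7·36 = 729.6 → 8c = 477.6 → c = 59.7 px.

59.7 px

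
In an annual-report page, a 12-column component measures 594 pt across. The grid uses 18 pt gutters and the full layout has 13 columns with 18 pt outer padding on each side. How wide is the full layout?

681 pt

594 − 11·18 = 396; ÷12 gives c = 33 pt.
Total width: 2·18 + 13·33 + 12·18 = 681 pt.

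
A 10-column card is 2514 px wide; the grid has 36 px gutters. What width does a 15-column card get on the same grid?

3789 px

10c + 9·36 = 2514 → 10c = 2190 → c = 219 px.
15 columns plus 14 gutters: 3285 + 504 = 3789 px.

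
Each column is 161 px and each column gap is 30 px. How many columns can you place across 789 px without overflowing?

4 columns

k columns need k·161 + (k−1)·30 = k·191 − 30.
k·191 − 30 ≤ 789 → k ≤ 819 / 191 ≈ 4.29, so k = 4.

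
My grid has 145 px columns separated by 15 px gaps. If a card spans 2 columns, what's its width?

Span of 2: 2·145 + 1·15 = 290 + 15 = 305 px.

305 px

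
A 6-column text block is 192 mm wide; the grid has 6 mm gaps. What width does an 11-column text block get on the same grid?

357 mm

192 − 5·6 = 162; ÷6 gives c = 27 mm.
11 columns plus 10 gaps: 297 + 60 = 357 mm.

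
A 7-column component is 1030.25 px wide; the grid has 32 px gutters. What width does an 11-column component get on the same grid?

1637.25 px

7 columns + 6 gutters: 7c + 6·32 = 1030.25.
7c = 1030.25 − 192 = 838.25, so c = 119.75 px.
Span of 11: 11·119.75 + 10·32 = 1317.25 + 320 = 1637.25 px.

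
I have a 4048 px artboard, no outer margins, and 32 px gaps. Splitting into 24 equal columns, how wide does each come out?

24c + 23·32 = 4048 → 24c = 3312 → c = 138 px.

138 px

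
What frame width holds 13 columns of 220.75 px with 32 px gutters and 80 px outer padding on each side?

3413.75 px

Frame = 2·80 + 13·220.75 + 12·32 = 160 + 2869.75 + 384 = 3413.75 px.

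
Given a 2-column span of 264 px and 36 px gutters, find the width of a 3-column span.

414 px

Subtracting 1 gutter of 36 leaves 228 for 2 columns, so c = 114 px.
3 columns plus 2 gutters: 342 + 72 = 414 px.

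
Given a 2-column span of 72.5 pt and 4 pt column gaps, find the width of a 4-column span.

2c + 1·4 = 72.5 → 2c = 68.5 → c = 34.25 pt.
4-column span = 4·34.25 + 3·4 = 149 pt.

149 pt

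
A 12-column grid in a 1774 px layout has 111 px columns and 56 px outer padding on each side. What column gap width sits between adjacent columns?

Inside the margins: 1774 − 112 = 1662 px.
Columns use 1332 px, leaving 330 px across 11 column gaps = 30 px each.

30 px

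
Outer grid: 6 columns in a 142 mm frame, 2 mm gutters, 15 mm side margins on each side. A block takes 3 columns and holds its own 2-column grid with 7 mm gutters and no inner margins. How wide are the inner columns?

24 mm

Inside the margins: 142 − 30 = 112 mm.
6c + 5·2 = 112 → 6c = 102 → c = 17 mm.
3-column span = 3·17 + 2·2 = 55 mm.
55 − 1·7 = 48; ÷2 gives d = 24 mm.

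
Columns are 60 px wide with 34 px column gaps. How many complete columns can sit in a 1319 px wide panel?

k columns need k·60 + (k−1)·34 = k·94 − 34.
k·94 − 34 ≤ 1319 → k ≤ 1353 / 94 ≈ 14.39, so k = 14.

14 columns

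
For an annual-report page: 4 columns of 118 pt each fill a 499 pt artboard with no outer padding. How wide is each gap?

9 pt

4 columns take 4·118 = 472 pt; remaining 27 splits into 3 gaps.
g = 27 / 3 = 9 pt.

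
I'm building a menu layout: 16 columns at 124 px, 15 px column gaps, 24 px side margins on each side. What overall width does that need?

Container = 2·24 + 16·124 + 15·15 = 48 + 1984 + 225 = 2257 px.

2257 px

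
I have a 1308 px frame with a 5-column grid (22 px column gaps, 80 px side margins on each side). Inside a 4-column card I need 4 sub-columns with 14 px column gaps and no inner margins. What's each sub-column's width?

Take off 160 px of margins, leaving 1148 px.
Subtracting 4 column gaps of 22 leaves 1060 for 5 columns, so c = 212 px.
4-column span = 4·212 + 3·22 = 914 px.
4 columns + 3 column gaps: 4d + 3·14 = 914.
4d = 914 − 42 = 872, so d = 218 px.

218 px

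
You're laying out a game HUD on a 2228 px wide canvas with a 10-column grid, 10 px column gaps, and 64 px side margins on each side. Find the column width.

Subtract both margins: 2228 − 2·64 = 2100 px.
10c + 9·10 = 2100 → 10c = 2010 → c = 201 px.

201 px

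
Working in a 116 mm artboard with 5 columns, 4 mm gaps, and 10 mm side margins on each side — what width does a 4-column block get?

76 mm

Subtract both margins: 116 − 2·10 = 96 mm.
96 − 4·4 = 80; ÷5 gives c = 16 mm.
4-column span = 4·16 + 3·4 = 76 mm.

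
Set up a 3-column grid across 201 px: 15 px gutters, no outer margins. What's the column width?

57 px

3 columns + 2 gutters: 3c + 2·15 = 201.
3c = 201 − 30 = 171, so c = 57 px.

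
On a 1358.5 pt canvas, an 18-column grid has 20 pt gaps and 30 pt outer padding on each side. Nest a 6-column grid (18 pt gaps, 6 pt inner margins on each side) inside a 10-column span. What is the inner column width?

Subtract both margins: 1358.5 − 2·30 = 1298.5 pt.
18c + 17·20 = 1298.5 → 18c = 958.5 → c = 53.25 pt.
Span of 10: 10·53.25 + 9·20 = 532.5 + 180 = 712.5 pt.
Inner content = 712.5 − 2·6 = 700.5 pt.
700.5 − 5·18 = 610.5; ÷6 gives d = 101.75 pt.

101.75 pt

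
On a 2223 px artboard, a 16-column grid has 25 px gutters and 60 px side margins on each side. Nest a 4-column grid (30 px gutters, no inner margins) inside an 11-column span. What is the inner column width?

337 px

Outer content = 2223 − 2·60 = 2103 px.
16c + 15·25 = 2103 → 16c = 1728 → c = 108 px.
11-column span = 11·108 + 10·25 = 1438 px.
4 columns + 3 gutters: 4d + 3·30 = 1438.
4d = 1438 − 90 = 1348, so d = 337 px.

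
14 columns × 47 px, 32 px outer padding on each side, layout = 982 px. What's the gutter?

Content width = 982 − 2·32 = 918 px.
14·47 + 13g = 918 → 13g = 260 → g = 20 px.

20 px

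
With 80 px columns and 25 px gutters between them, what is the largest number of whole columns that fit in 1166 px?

k columns need k·80 + (k−1)·25 = k·105 − 25.
k·105 − 25 ≤ 1166 → k ≤ 1191 / 105 ≈ 11.34, so k = 11.

11 columns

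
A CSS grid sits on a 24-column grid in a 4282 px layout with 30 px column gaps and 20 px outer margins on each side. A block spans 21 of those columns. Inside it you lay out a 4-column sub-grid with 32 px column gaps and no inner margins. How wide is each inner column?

Subtract both margins: 4282 − 2·20 = 4242 px.
Subtracting 23 column gaps of 30 leaves 3552 for 24 columns, so c = 148 px.
Span of 21: 21·148 + 20·30 = 3108 + 600 = 3708 px.
Subtracting 3 column gaps of 32 leaves 3612 for 4 columns, so d = 903 px.

903 px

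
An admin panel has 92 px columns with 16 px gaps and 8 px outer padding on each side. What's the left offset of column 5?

440 px

Before column 5: the margin + 4 columns + 4 gaps.
Offset = 8 + 4·(92 + 16) = 8 + 432 = 440 px.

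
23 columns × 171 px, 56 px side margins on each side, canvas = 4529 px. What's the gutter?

22 px

Inside the margins: 4529 − 112 = 4417 px.
23 columns take 23·171 = 3933 px; remaining 484 splits into 22 gutters.
g = 484 / 22 = 22 px.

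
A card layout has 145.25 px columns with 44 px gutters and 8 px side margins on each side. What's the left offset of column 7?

Column 7 starts at margin + 6·(column + gutter) = 8 + 6·189.25 = 1143.5 px.

1143.5 px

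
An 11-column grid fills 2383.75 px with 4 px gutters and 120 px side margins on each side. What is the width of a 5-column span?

Inside the margins: 2383.75 − 240 = 2143.75 px.
Subtracting 10 gutters of 4 leaves 2103.75 for 11 columns, so c = 191.25 px.
5-column span = 5·191.25 + 4·4 = 972.25 px.

972.25 px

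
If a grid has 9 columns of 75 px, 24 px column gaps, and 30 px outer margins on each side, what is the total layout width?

927 px

Total width: 2·30 + 9·75 + 8·24 = 927 px.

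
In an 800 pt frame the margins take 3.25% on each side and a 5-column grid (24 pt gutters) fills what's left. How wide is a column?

Each margin = 3.25% of 800 = 26 pt; content = 800 − 2·26 = 748 pt.
5c + 4·24 = 748 → 5c = 652 → c = 130.4 pt.

130.4 pt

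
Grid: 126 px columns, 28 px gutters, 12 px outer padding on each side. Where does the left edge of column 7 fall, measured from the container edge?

Each column+gutter stride is 154 px; 6 of them past the 12 px margin is 12 + 924 = 936 px.

936 px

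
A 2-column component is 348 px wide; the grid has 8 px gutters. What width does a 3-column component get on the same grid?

526 px

2c + 1·8 = 348 → 2c = 340 → c = 170 px.
3 columns plus 2 gutters: 510 + 16 = 526 px.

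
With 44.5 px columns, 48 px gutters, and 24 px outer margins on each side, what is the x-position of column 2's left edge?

Column 2 starts at margin + 1·(column + gutter) = 24 + 1·92.5 = 116.5 px.

116.5 px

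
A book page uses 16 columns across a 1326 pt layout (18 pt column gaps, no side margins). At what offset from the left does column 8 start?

588 pt

Subtracting 15 column gaps of 18 leaves 1056 for 16 columns, so c = 66 pt.
Each column+gutter stride is 84 pt; with no margin, 7 of them is 588 pt.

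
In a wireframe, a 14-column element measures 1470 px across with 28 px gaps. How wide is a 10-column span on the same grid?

1042 px

14 columns + 13 gaps: 14c + 13·28 = 1470.
14c = 1470 − 364 = 1106, so c = 79 px.
Span of 10: 10·79 + 9·28 = 790 + 252 = 1042 px.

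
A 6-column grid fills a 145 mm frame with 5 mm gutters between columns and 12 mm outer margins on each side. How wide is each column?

Content width = 145 − 2·12 = 121 mm.
6c + 5·5 = 121 → 6c = 96 → c = 16 mm.

16 mm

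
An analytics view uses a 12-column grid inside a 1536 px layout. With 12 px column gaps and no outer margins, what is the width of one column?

Subtracting 11 column gaps of 12 leaves 1404 for 12 columns, so c = 117 px.

117 px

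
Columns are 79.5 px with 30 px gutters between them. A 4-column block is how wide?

4 columns plus 3 gutters: 318 + 90 = 408 px.

408 px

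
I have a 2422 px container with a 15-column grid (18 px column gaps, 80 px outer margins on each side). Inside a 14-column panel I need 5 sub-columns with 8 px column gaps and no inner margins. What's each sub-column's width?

Outer content = 2422 − 2·80 = 2262 px.
15 columns + 14 column gaps: 15c + 14·18 = 2262.
15c = 2262 − 252 = 2010, so c = 134 px.
Span of 14: 14·134 + 13·18 = 1876 + 234 = 2110 px.
5d + 4·8 = 2110 → 5d = 2078 → d = 415.6 px.

415.6 px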